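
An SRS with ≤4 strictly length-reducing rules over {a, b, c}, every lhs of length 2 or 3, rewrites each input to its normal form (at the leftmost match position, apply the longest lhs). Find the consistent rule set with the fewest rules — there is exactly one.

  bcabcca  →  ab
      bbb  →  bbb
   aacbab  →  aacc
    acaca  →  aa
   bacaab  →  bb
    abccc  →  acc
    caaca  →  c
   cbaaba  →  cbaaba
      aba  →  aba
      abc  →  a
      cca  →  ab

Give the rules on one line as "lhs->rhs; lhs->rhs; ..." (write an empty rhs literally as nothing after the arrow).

  | bcabcca => abcca => aca => ab
  | bbb
  | aacbab => aacc
  | acaca => abca => aa

bab->c; bc->; ca->b; cca->ab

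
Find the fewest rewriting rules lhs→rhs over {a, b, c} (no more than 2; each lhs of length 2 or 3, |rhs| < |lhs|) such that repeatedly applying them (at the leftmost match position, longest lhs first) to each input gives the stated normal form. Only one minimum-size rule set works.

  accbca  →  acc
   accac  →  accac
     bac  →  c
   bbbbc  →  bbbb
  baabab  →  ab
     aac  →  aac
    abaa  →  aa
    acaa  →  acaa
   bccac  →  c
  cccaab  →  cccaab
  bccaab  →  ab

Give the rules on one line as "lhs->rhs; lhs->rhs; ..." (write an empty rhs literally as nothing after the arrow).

  | accbca => accba => acc
  | accac
  | bac => c
  | bbbbc => bbbb

ba->; bc->b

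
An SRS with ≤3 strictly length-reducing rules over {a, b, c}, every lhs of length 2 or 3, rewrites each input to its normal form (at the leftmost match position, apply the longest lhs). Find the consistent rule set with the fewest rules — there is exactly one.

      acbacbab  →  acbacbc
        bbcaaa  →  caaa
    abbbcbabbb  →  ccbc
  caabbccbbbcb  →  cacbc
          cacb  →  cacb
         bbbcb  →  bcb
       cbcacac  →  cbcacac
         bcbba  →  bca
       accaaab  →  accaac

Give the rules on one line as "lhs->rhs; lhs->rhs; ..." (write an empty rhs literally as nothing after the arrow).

ab->c; bb->; bcc->ba

  | acbacbab => acbacbc
  | bbcaaa => caaa
  | abbbcbabbb => cbbcbabbb => ccbabbb => ccbcbb => ccbc
  | caabbccbbbcb => cacbccbbbcb => cacbabbbcb => cacbcbbcb => cacbccb => cacbab => cacbc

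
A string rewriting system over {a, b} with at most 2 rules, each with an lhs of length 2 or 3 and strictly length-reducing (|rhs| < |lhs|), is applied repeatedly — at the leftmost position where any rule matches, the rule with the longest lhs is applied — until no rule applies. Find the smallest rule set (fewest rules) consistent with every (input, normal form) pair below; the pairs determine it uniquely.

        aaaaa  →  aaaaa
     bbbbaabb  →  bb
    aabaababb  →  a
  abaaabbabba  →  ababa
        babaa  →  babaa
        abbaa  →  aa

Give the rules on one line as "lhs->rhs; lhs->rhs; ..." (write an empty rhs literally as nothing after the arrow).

aab->a; bba->

  | aaaaa
  | bbbbaabb => bbabb => bb
  | aabaababb => aaababb => aaabb => aab => a
  | abaaabbabba => abaababba => abaabba => ababa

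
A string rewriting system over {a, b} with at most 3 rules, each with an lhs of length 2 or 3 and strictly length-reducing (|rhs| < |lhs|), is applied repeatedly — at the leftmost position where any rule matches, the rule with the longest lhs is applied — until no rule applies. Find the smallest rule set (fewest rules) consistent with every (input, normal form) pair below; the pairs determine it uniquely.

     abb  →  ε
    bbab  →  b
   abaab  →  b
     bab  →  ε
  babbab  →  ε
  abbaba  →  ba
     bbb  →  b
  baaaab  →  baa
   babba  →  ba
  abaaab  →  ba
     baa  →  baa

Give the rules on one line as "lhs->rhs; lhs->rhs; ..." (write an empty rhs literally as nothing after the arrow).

aab->; ab->b; bb->

  | abb => bb => ε
  | bbab => ab => b
  | abaab => baab => b
  | bab => bb => ε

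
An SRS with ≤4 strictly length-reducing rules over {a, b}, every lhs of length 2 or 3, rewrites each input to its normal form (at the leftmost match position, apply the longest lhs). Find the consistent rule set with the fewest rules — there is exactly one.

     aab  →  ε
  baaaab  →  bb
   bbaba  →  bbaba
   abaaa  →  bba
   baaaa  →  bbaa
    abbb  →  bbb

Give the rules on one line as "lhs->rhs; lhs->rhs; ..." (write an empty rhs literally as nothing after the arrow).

aaa->ba; aab->; abb->bb

  | aab => ε
  | baaaab => bbaab => bb
  | bbaba
  | abaaa => abba => bba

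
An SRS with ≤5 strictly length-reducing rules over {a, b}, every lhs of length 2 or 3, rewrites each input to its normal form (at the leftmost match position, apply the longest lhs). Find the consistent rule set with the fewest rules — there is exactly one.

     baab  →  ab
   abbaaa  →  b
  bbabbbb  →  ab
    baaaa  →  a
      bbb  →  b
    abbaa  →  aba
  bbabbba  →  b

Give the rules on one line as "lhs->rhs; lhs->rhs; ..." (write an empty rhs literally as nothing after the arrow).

aa->b; aaa->a; baa->a; bbb->aa

  | baab => ab
  | abbaaa => abaa => aa => b
  | bbabbbb => bbaaab => baab => ab
  | baaaa => aaa => a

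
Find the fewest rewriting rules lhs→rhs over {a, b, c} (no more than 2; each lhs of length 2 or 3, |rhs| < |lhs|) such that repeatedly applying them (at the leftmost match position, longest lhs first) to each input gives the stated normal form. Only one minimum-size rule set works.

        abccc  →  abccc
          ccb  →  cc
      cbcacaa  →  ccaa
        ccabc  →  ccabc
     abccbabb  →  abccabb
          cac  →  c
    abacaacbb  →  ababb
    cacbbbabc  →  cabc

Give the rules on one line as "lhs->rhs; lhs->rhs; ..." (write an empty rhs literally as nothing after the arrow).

  | abccc
  | ccb => cc
  | cbcacaa => ccacaa => ccaa
  | ccabc

ac->; cb->c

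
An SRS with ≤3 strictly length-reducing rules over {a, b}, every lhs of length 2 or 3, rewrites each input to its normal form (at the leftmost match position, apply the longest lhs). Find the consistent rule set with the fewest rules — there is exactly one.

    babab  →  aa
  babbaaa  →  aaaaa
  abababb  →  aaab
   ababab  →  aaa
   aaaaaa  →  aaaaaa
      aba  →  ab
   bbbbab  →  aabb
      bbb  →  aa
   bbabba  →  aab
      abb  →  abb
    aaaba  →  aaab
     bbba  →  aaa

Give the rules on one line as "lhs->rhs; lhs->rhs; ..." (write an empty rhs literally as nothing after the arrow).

  | babab => bbab => bbb => aa
  | babbaaa => bbbaaa => aaaaa
  | abababb => abbabb => abbbb => aaab
  | ababab => abbab => abbb => aaa

ba->b; bbb->aa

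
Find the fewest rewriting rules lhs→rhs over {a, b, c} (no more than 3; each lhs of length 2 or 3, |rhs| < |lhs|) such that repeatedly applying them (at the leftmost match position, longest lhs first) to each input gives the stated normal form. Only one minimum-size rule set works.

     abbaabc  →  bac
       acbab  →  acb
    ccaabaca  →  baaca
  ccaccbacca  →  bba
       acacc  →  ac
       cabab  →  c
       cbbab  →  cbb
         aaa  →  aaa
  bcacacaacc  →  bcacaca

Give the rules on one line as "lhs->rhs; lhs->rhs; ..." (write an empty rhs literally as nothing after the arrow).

ab->; cc->b

  | abbaabc => baabc => bac
  | acbab => acb
  | ccaabaca => baabaca => baaca
  | ccaccbacca => baccbacca => babbacca => bbacca => bbaba => bba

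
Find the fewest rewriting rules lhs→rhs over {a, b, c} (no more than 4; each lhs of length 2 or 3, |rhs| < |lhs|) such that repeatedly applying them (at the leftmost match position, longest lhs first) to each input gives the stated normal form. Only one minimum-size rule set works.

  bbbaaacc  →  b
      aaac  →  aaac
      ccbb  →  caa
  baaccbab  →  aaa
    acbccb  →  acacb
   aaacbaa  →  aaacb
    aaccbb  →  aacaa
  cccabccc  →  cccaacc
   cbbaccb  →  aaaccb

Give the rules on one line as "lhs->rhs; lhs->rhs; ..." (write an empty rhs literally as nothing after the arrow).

  | bbbaaacc => bbbaacc => bbbacc => bbbcc => bbac => bbc => ba => b
  | aaac
  | ccbb => caa
  | baaccbab => baccbab => bccbab => acbab => acbb => aaa

ba->b; bc->a; cbb->aa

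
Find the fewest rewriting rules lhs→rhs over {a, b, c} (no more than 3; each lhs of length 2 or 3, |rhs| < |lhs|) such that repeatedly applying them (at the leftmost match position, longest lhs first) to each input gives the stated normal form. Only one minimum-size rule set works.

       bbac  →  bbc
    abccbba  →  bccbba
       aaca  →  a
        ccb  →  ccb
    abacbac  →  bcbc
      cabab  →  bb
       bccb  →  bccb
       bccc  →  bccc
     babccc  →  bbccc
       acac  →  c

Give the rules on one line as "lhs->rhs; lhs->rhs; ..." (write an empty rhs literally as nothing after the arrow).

  | bbac => bbc
  | abccbba => bccbba
  | aaca => aca => ca => a
  | ccb

ab->b; ac->c; ca->a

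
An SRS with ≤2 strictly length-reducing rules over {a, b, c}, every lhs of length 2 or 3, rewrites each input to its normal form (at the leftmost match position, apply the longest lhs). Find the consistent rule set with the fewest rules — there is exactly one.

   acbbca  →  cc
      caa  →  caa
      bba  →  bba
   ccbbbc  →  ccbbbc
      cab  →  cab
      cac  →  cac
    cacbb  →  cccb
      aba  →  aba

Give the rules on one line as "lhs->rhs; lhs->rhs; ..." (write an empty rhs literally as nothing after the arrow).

  | acbbca => ccbca => cc
  | caa
  | bba
  | ccbbbc

acb->cc; bca->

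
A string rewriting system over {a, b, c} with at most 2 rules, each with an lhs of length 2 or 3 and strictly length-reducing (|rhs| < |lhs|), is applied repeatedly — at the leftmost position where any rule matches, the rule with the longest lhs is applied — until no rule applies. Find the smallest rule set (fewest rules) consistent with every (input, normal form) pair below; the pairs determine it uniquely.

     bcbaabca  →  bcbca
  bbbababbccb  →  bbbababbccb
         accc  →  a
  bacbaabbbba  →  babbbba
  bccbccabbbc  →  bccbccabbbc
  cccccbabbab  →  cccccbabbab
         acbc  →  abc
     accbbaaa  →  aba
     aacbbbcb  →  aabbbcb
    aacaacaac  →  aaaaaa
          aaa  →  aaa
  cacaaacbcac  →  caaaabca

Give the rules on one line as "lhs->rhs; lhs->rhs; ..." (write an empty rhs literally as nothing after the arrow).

ac->a; baa->

  | bcbaabca => bcbca
  | bbbababbccb
  | accc => acc => ac => a
  | bacbaabbbba => babaabbbba => babbbba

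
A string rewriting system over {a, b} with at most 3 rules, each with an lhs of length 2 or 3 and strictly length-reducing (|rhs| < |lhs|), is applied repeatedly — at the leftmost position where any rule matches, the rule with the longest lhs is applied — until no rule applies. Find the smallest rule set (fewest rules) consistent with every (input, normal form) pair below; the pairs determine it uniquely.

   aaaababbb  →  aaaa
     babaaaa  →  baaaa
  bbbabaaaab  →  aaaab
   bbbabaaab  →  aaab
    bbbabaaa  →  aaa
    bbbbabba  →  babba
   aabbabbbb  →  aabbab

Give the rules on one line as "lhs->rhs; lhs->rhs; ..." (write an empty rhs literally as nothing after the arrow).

  | aaaababbb => aaaabbb => aaaa
  | babaaaa => baaaa
  | bbbabaaaab => abaaaab => aaaab
  | bbbabaaab => abaaab => aaab

aba->a; bbb->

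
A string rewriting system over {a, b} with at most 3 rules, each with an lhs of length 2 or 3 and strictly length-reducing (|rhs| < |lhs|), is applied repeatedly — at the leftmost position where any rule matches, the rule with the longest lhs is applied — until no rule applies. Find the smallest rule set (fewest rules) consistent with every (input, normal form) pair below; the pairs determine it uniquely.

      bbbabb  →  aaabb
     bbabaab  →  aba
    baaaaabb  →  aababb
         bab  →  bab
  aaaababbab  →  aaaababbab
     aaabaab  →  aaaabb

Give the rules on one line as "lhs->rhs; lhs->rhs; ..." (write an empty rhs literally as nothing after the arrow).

baa->ab; bbb->aa

  | bbbabb => aaabb
  | bbabaab => bbaabb => babbb => baaa => aba
  | baaaaabb => abaaabb => aababb
  | bab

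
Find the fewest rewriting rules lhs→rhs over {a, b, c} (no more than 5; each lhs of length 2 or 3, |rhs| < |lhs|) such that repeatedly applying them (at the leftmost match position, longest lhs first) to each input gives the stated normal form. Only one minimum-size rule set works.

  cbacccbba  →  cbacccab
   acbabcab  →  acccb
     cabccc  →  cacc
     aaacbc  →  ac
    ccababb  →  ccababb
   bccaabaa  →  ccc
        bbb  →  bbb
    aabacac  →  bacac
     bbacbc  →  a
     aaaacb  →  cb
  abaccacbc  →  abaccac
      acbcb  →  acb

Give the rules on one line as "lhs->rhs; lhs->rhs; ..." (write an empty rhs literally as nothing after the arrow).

aa->; baa->cc; bba->ab; bc->

  | cbacccbba => cbacccab
  | acbabcab => acbaab => acccb
  | cabccc => cacc
  | aaacbc => acbc => ac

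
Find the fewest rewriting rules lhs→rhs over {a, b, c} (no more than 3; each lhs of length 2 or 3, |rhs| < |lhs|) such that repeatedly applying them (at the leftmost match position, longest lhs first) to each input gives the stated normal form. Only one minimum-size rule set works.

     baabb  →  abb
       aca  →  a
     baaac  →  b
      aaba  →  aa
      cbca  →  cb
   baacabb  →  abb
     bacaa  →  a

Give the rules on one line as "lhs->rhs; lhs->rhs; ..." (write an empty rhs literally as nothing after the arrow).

  | baabb => abb
  | aca => a
  | baaac => aac => b
  | aaba => aa

aac->b; ba->; ca->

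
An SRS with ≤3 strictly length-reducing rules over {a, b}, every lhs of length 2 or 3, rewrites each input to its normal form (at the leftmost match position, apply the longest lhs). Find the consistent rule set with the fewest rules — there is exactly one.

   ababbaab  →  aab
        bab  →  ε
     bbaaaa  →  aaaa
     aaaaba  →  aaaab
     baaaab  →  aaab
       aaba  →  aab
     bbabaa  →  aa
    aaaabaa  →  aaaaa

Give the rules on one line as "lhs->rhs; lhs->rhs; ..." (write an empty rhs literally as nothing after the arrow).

  | ababbaab => abbbaab => abaab => aab
  | bab => bb => ε
  | bbaaaa => aaaa
  | aaaaba => aaaab

ba->b; baa->a; bb->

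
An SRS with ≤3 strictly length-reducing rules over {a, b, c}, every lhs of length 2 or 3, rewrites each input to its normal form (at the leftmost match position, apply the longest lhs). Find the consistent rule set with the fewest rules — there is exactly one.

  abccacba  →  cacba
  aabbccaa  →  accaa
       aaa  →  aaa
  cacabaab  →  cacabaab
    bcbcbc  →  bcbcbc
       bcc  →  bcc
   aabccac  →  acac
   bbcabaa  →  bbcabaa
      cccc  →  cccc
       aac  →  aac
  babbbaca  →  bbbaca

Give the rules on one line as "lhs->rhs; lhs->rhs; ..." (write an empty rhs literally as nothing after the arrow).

abb->; abc->; bab->b

  | abccacba => cacba
  | aabbccaa => accaa
  | aaa
  | cacabaab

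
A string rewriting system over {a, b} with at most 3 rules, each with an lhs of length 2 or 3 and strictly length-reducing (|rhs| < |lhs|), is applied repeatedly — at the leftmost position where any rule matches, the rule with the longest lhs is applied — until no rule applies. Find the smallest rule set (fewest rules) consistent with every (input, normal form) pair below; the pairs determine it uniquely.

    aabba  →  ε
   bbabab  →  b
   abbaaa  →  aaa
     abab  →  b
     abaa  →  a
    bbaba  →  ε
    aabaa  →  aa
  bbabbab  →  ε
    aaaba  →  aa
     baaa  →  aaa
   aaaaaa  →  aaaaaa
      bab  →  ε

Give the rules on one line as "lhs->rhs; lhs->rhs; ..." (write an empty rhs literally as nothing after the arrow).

ab->; aba->; ba->a

  | aabba => aba => ε
  | bbabab => babab => abab => b
  | abbaaa => baaa => aaa
  | abab => b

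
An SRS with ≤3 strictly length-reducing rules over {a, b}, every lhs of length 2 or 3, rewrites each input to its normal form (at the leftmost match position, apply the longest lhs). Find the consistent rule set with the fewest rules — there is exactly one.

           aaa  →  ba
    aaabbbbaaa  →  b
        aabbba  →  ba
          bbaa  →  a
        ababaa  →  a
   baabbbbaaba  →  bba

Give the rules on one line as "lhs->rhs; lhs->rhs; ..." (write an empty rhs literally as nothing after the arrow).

aa->b; ab->b; bbb->a

  | aaa => ba
  | aaabbbbaaa => babbbbaaa => bbbbbaaa => abbaaa => bbaaa => bbba => aa => b
  | aabbba => bbbba => aba => ba
  | bbaa => bbb => a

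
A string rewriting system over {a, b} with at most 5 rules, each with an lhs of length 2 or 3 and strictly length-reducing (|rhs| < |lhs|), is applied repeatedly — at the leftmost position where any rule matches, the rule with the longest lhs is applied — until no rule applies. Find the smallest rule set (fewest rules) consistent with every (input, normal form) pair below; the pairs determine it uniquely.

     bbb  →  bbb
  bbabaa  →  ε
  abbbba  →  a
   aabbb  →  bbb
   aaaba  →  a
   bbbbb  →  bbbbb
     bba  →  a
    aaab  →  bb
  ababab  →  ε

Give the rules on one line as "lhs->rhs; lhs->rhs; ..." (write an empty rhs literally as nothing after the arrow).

  | bbb
  | bbabaa => babaa => abaa => aa => ε
  | abbbba => bbba => bba => ba => a
  | aabbb => bbb

aa->; aaa->b; ab->; ba->a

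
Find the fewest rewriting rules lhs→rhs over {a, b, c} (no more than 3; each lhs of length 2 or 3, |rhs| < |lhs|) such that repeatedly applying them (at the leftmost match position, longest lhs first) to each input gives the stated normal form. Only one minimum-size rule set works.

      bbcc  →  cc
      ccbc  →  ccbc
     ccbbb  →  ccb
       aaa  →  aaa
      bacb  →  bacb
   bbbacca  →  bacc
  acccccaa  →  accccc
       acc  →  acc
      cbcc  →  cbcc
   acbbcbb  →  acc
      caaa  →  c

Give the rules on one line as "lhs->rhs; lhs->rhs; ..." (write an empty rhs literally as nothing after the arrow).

  | bbcc => cc
  | ccbc
  | ccbbb => ccb
  | aaa

bb->; ca->c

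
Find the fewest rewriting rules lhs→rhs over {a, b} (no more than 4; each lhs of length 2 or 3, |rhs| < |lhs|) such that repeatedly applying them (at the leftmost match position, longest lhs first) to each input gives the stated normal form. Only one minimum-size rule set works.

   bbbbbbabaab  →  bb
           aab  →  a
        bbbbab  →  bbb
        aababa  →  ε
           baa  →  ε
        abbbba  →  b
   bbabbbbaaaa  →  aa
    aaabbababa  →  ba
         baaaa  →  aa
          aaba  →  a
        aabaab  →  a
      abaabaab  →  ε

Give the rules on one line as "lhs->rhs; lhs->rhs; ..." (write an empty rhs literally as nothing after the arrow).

ab->; aba->; baa->; bba->

  | bbbbbbabaab => bbbbbaab => bbbab => bb
  | aab => a
  | bbbbab => bbb
  | aababa => aba => ε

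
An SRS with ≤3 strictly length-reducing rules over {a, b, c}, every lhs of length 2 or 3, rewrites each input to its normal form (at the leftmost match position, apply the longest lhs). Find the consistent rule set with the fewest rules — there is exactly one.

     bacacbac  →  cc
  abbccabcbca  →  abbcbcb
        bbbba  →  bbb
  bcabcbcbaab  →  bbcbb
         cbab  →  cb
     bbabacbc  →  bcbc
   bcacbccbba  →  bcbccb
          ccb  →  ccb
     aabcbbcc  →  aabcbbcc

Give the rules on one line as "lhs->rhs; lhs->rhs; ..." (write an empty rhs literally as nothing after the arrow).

ba->; ca->

  | bacacbac => cacbac => cbac => cc
  | abbccabcbca => abbcbcbca => abbcbcb
  | bbbba => bbb
  | bcabcbcbaab => bbcbcbaab => bbcbcab => bbcbb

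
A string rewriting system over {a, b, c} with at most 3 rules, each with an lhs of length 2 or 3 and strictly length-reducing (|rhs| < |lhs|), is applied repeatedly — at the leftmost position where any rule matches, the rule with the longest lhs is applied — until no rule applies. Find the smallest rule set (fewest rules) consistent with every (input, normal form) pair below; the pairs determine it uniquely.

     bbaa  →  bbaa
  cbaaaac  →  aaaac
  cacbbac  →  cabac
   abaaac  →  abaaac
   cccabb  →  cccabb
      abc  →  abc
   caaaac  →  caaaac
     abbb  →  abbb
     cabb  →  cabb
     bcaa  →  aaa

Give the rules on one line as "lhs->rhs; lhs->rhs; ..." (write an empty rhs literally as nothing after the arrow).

  | bbaa
  | cbaaaac => aaaac
  | cacbbac => cabac
  | abaaac

bca->aa; cb->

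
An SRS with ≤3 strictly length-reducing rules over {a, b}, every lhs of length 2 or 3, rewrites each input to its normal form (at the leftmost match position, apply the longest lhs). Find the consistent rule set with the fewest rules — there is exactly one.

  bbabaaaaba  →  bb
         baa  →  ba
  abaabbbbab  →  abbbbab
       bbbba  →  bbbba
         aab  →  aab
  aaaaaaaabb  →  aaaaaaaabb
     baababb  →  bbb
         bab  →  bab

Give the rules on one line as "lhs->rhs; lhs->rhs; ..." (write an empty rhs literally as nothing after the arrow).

aba->; baa->ba

  | bbabaaaaba => bbaaaba => bbaaba => bbaba => bb
  | baa => ba
  | abaabbbbab => abbbbab
  | bbbba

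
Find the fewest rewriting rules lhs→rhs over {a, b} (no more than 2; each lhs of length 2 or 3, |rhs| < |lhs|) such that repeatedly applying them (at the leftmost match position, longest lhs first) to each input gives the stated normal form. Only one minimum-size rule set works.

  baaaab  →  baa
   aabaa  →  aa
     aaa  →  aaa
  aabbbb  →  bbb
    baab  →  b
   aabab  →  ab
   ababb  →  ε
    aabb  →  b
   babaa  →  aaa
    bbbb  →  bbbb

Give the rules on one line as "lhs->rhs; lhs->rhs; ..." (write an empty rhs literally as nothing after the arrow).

aab->; bab->a

  | baaaab => baa
  | aabaa => aa
  | aaa
  | aabbbb => bbb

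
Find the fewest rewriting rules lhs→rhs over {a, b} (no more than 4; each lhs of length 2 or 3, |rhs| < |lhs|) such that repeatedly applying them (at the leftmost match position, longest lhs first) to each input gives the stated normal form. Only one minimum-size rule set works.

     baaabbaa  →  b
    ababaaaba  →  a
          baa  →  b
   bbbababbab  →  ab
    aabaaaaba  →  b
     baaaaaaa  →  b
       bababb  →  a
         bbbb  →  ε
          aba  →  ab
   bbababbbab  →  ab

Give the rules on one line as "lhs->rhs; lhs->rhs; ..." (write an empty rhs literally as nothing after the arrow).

aa->b; aab->ab; ba->b; bb->

  | baaabbaa => baabbaa => babbaa => bbbaa => baa => ba => b
  | ababaaaba => abbaaaba => aaaaba => baaba => baba => bba => a
  | baa => ba => b
  | bbbababbab => bababbab => bbabbab => abbab => aab => ab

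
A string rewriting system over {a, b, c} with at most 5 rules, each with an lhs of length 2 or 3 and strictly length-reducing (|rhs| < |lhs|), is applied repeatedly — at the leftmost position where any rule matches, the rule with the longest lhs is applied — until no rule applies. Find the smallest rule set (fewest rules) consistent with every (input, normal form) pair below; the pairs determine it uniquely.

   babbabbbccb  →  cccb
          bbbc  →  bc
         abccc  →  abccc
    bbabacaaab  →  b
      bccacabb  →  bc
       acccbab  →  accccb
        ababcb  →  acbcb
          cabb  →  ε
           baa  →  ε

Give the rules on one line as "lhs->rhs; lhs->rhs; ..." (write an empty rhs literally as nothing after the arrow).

ba->c; bb->; bba->b; ca->

  | babbabbbccb => cbbabbbccb => cbbbbccb => cbbccb => cccb
  | bbbc => bc
  | abccc
  | bbabacaaab => bbacaaab => bcaaab => baab => cab => b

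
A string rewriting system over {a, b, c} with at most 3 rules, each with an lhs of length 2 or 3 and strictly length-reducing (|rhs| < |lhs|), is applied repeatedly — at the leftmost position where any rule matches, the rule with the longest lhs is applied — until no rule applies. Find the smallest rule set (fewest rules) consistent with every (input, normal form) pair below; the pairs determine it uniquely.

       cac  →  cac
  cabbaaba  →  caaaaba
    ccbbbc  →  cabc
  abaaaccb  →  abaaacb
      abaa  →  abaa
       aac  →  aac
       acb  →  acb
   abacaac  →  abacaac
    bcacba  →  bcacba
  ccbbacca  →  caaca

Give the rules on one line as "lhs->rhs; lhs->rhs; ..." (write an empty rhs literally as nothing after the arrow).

  | cac
  | cabbaaba => caaaaba
  | ccbbbc => cbbbc => cabc
  | abaaaccb => abaaacb

bb->a; cc->c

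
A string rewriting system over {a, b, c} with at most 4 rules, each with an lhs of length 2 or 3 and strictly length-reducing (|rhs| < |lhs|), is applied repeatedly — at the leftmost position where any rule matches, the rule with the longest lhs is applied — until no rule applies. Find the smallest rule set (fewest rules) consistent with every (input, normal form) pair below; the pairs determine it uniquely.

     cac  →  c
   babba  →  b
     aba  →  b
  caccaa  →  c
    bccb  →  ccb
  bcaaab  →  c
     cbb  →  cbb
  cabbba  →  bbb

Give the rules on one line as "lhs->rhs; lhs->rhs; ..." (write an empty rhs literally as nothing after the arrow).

ab->c; ba->; bc->c; ca->b

  | cac => bc => c
  | babba => bba => b
  | aba => ca => b
  | caccaa => bccaa => ccaa => cba => c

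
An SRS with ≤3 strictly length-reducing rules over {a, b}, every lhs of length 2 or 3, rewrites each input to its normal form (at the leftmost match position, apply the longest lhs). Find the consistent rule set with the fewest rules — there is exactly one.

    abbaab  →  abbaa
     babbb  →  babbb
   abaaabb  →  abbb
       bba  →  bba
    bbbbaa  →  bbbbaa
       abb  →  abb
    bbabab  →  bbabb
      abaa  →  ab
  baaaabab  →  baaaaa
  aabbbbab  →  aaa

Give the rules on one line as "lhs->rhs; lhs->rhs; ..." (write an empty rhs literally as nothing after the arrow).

  | abbaab => abbaa
  | babbb
  | abaaabb => abaabb => ababb => abbb
  | bba

aab->aa; aba->ab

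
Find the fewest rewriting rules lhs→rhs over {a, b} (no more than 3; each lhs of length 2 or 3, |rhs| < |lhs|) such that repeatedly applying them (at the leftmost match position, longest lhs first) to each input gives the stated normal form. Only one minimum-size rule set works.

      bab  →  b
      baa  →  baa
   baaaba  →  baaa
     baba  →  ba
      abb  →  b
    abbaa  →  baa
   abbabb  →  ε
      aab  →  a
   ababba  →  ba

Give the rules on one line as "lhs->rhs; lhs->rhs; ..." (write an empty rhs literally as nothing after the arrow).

ab->; bb->

  | bab => b
  | baa
  | baaaba => baaa
  | baba => ba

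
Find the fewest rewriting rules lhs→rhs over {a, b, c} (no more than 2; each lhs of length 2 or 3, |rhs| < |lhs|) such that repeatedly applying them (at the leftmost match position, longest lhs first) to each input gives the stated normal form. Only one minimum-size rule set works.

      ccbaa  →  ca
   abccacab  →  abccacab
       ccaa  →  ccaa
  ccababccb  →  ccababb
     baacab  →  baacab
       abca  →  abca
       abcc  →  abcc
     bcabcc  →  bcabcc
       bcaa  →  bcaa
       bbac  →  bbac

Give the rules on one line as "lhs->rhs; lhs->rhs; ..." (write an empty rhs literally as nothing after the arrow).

  | ccbaa => ca
  | abccacab
  | ccaa
  | ccababccb => ccababcb => ccababb

cb->b; cba->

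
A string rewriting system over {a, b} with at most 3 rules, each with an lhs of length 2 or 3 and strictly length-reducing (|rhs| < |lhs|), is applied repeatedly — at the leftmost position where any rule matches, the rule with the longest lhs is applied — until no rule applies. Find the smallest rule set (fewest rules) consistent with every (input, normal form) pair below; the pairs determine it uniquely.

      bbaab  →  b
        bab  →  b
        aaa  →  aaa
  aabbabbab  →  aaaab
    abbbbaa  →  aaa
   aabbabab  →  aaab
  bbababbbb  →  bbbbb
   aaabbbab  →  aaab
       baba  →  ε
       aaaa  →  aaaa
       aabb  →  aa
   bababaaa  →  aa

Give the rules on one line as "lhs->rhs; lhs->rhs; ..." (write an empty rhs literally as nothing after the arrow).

abb->a; ba->

  | bbaab => bab => b
  | bab => b
  | aaa
  | aabbabbab => aaabbab => aaaab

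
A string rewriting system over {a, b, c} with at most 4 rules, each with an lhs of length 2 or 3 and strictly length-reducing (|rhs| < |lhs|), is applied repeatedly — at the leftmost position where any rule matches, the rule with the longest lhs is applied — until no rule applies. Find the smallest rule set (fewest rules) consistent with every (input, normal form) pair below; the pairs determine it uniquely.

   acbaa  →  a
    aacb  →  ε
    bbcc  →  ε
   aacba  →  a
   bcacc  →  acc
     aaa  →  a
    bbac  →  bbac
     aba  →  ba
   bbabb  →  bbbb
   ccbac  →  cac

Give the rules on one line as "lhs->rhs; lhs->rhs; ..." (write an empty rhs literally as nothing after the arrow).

aa->; ab->b; bc->; cb->

  | acbaa => aaa => a
  | aacb => cb => ε
  | bbcc => bc => ε
  | aacba => cba => a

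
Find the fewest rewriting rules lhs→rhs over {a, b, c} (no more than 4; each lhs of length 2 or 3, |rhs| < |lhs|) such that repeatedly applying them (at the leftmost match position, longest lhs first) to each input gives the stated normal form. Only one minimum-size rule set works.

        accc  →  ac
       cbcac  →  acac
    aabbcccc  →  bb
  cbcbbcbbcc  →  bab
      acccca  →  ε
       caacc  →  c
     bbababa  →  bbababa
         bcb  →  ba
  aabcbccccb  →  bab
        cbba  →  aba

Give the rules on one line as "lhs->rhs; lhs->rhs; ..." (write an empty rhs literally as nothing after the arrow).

aa->; cb->a; cc->

  | accc => ac
  | cbcac => acac
  | aabbcccc => bbcccc => bbcc => bb
  | cbcbbcbbcc => acbbcbbcc => aabcbbcc => bcbbcc => babcc => bab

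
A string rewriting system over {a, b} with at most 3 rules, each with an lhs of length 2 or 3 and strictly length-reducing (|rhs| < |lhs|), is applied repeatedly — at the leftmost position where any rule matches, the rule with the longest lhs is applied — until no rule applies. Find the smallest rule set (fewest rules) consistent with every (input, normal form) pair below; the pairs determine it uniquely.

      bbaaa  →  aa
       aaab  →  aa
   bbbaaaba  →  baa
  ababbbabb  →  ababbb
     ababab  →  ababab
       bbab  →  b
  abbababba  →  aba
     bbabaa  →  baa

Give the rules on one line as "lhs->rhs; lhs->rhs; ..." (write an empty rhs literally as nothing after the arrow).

aab->a; bba->

  | bbaaa => aa
  | aaab => aa
  | bbbaaaba => baaba => baa
  | ababbbabb => ababbb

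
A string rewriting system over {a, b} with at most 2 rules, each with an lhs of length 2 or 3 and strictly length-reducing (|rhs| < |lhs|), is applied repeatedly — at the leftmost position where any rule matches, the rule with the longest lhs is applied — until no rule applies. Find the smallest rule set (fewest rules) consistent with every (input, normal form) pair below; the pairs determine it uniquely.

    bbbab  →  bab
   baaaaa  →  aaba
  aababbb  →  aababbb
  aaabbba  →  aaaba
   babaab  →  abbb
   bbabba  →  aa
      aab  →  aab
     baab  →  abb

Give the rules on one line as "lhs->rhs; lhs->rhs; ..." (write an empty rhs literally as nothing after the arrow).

baa->ab; bba->a

  | bbbab => bab
  | baaaaa => abaaa => aaba
  | aababbb
  | aaabbba => aaaba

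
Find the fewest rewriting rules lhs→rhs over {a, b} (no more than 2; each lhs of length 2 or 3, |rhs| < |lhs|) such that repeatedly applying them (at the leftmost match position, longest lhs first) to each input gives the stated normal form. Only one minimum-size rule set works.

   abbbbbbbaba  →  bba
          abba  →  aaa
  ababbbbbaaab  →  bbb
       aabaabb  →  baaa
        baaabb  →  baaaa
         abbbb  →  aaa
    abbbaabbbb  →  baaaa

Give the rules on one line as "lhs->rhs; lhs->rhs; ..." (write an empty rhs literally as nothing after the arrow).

  | abbbbbbbaba => aabbbbbaba => aaabbbaba => aaaababa => aaababa => aababa => ababa => baba => bba
  | abba => aaa
  | ababbbbbaaab => babbbbbaaab => baabbbaaab => baaabaaab => baabaaab => babaaab => bbaaab => bbaab => bbab => bbb
  | aabaabb => abaabb => baabb => baaa

ab->b; abb->aa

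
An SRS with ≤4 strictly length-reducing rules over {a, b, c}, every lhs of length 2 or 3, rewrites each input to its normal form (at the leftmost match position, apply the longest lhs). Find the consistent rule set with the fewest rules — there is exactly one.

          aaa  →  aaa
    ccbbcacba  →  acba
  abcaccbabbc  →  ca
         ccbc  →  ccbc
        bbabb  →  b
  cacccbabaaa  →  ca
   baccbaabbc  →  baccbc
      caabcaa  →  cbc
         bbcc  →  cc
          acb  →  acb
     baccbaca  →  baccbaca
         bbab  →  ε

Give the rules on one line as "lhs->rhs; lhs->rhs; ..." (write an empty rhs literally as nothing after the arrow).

  | aaa
  | ccbbcacba => cccacba => acba
  | abcaccbabbc => caccbabbc => caccbbc => caccc => ca
  | ccbc

ab->; bb->; caa->c; ccc->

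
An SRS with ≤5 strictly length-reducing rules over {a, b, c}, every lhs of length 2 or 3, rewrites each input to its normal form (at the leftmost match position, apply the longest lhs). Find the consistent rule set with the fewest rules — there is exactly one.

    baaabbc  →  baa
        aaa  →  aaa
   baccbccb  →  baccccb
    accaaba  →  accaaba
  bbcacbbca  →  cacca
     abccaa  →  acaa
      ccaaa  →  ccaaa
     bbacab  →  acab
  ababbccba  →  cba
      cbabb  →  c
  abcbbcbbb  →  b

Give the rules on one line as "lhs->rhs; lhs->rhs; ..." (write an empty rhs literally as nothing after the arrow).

  | baaabbc => baabc => baa
  | aaa
  | baccbccb => baccccb
  | accaaba

abb->b; bb->; bc->; cbc->cc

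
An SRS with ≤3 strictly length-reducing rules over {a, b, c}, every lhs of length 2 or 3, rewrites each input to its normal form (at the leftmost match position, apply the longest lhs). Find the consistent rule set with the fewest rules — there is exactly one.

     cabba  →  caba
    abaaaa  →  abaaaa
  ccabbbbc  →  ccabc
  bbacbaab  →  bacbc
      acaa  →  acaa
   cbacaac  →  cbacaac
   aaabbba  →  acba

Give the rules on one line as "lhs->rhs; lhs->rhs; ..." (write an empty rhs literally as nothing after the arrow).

  | cabba => caba
  | abaaaa
  | ccabbbbc => ccabbbc => ccabbc => ccabc
  | bbacbaab => bacbaab => bacbc

aab->c; bb->b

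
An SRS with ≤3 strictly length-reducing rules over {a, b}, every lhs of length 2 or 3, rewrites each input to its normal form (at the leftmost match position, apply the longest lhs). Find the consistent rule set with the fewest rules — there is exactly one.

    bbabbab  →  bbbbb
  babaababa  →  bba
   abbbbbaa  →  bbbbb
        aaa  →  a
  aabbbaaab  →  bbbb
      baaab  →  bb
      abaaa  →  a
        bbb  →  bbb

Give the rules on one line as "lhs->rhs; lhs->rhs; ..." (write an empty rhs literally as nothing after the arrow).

aa->; ab->b; aba->a

  | bbabbab => bbbbab => bbbbb
  | babaababa => baababa => bbaba => bba
  | abbbbbaa => bbbbbaa => bbbbb
  | aaa => a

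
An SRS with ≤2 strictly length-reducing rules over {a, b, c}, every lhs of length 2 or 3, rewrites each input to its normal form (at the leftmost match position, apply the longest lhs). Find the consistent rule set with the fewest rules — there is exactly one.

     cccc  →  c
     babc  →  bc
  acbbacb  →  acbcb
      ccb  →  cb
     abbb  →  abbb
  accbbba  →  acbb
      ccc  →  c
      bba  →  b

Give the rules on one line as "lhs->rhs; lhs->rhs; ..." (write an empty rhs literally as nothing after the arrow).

ba->; cc->c

  | cccc => ccc => cc => c
  | babc => bc
  | acbbacb => acbcb
  | ccb => cb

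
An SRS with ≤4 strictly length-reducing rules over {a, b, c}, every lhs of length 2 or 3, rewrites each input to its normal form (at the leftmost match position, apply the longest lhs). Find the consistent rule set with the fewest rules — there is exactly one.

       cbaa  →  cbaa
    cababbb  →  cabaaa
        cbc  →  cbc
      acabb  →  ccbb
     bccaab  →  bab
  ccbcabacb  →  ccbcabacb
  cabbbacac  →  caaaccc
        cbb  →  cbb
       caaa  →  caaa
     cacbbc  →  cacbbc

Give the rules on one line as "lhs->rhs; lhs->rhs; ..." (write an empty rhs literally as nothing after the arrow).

  | cbaa
  | cababbb => cabaaa
  | cbc
  | acabb => ccbb

aca->cc; bbb->aa; cca->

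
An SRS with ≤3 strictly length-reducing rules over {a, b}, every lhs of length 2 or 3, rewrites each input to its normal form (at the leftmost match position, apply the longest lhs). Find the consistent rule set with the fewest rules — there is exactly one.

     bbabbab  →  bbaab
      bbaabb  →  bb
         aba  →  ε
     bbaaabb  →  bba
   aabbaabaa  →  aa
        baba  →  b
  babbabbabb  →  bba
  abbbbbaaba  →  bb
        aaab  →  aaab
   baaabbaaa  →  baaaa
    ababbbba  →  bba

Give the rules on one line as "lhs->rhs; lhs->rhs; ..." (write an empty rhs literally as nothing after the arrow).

aba->; abb->ba; bbb->bb

  | bbabbab => bbbaab => bbaab
  | bbaabb => bbaba => bb
  | aba => ε
  | bbaaabb => bbaaba => bba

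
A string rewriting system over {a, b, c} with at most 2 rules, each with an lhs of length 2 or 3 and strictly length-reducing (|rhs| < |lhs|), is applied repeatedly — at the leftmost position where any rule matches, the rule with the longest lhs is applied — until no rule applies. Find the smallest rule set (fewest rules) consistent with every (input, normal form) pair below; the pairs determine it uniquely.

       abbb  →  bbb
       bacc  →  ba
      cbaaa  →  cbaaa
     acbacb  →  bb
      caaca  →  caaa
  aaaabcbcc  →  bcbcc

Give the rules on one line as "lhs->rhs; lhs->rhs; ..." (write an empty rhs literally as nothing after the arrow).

ab->b; ac->a

  | abbb => bbb
  | bacc => bac => ba
  | cbaaa
  | acbacb => abacb => bacb => bab => bb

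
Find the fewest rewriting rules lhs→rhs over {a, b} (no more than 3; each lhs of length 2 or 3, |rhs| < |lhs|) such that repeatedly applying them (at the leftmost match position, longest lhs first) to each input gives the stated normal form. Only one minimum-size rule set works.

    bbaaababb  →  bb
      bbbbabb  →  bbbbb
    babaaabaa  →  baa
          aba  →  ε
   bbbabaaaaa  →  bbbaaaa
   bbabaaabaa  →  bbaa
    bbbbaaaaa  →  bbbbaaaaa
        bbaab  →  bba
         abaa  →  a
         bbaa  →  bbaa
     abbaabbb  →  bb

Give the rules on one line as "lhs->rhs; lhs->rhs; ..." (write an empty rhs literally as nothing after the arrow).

ab->; aba->

  | bbaaababb => bbaabb => bbab => bb
  | bbbbabb => bbbbb
  | babaaabaa => baabaa => baa
  | aba => ε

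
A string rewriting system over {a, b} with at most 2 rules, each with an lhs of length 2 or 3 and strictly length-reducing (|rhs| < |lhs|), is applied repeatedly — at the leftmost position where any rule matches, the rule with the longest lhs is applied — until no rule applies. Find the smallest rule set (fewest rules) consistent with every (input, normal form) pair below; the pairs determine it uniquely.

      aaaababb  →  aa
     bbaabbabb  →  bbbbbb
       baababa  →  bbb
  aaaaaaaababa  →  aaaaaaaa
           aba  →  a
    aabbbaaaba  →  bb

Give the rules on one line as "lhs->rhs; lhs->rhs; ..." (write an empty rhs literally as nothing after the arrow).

  | aaaababb => aaaabb => aaab => aa
  | bbaabbabb => bbabbabb => bbbbabb => bbbbbb
  | baababa => bababa => bbaba => bbba => bbb
  | aaaaaaaababa => aaaaaaaaba => aaaaaaaa

ab->; ba->b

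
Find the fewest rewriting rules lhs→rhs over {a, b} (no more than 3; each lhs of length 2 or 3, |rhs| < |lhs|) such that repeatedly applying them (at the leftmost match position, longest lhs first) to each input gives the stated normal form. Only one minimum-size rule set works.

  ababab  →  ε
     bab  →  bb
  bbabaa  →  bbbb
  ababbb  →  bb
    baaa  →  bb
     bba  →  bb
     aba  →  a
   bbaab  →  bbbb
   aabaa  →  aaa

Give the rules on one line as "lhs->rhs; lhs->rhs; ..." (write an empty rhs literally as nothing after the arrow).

ab->; ba->b; baa->bb

  | ababab => abab => ab => ε
  | bab => bb
  | bbabaa => bbbaa => bbbb
  | ababbb => abbb => bb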